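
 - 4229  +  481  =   - 3748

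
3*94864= 284592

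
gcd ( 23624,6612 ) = 4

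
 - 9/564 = - 3/188 = - 0.02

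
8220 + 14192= 22412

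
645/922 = 645/922 = 0.70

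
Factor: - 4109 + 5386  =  1277 = 1277^1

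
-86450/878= - 99 + 236/439 = - 98.46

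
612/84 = 7+2/7= 7.29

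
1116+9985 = 11101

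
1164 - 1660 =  - 496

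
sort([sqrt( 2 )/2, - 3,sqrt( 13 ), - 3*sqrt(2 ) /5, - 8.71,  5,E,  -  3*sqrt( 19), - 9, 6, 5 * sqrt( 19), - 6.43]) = [ - 3*sqrt(19), - 9, - 8.71, - 6.43, - 3, - 3*sqrt( 2 )/5,sqrt(2)/2,E,sqrt (13 ),5,6,  5 * sqrt( 19 )]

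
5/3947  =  5/3947 = 0.00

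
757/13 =58 + 3/13 = 58.23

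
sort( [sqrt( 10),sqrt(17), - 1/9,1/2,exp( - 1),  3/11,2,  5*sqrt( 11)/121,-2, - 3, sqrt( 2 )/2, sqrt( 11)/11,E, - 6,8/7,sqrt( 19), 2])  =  [ - 6,- 3,-2,-1/9,5*sqrt (11)/121,3/11,sqrt( 11 )/11 , exp(-1),  1/2, sqrt( 2 ) /2,8/7 , 2,2 , E,sqrt( 10), sqrt( 17), sqrt( 19)]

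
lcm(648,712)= 57672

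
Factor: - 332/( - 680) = 83/170 = 2^( - 1 )*5^ ( - 1)*17^(-1 )*83^1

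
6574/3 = 6574/3  =  2191.33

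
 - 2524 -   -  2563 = 39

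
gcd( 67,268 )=67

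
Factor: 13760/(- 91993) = - 2^6 * 5^1*11^ ( - 1)*43^1*8363^(-1 )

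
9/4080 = 3/1360 = 0.00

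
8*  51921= 415368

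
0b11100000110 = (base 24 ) 32M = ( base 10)1798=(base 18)59g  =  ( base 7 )5146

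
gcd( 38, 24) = 2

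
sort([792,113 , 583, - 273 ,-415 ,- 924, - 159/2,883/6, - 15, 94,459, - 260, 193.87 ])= [ - 924, - 415, - 273, - 260 ,-159/2, - 15,94,113, 883/6, 193.87 , 459, 583, 792 ]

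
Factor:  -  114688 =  - 2^14*7^1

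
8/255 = 8/255 = 0.03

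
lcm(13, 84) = 1092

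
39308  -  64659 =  - 25351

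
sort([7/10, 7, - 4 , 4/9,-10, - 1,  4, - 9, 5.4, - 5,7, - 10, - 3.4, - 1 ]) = [ - 10 , - 10, - 9, - 5, - 4 ,-3.4, - 1, - 1,4/9 , 7/10, 4, 5.4, 7, 7] 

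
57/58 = 57/58  =  0.98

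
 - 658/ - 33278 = 47/2377 = 0.02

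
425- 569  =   - 144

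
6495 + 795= 7290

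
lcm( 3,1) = 3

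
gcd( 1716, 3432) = 1716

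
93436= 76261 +17175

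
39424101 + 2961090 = 42385191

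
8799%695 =459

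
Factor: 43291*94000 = 4069354000 = 2^4*5^3 * 47^1*43291^1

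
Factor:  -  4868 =-2^2 * 1217^1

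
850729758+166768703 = 1017498461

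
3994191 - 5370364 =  - 1376173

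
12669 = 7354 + 5315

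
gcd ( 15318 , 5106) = 5106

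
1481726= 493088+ 988638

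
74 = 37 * 2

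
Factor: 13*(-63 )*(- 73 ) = 59787  =  3^2*7^1*13^1*73^1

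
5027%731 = 641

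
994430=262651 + 731779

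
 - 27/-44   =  27/44=0.61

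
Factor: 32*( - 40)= - 2^8* 5^1  =  - 1280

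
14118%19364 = 14118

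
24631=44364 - 19733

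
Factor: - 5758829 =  - 5758829^1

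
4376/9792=547/1224=0.45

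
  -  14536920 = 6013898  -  20550818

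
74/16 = 4 + 5/8 = 4.62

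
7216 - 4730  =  2486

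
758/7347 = 758/7347 = 0.10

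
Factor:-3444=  - 2^2*3^1 * 7^1 * 41^1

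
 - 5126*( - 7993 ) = 40972118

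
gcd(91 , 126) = 7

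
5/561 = 5/561  =  0.01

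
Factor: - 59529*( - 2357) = 3^1*2357^1*19843^1 = 140309853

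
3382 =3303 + 79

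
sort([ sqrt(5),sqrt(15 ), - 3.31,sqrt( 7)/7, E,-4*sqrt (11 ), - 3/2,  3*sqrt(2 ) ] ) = [ - 4*sqrt (11 ), - 3.31, - 3/2,sqrt(7 )/7,  sqrt(5 ), E, sqrt (15), 3*sqrt ( 2)]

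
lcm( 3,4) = 12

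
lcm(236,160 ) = 9440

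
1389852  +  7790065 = 9179917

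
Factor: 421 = 421^1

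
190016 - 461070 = -271054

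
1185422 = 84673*14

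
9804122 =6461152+3342970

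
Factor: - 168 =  - 2^3*3^1*7^1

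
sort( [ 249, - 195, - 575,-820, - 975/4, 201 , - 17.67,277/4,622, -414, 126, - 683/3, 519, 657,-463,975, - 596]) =[ - 820,-596, - 575, - 463, - 414,  -  975/4 , - 683/3, - 195 , - 17.67 , 277/4 , 126,  201,249, 519,622,657,975] 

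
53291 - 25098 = 28193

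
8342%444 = 350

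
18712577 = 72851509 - 54138932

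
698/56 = 349/28= 12.46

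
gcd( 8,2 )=2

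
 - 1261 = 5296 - 6557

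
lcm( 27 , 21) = 189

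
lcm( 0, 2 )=0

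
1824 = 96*19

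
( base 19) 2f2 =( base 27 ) 1aa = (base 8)1761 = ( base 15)474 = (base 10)1009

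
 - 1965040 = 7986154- 9951194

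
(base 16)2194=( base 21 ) JA7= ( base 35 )70L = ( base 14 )31C0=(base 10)8596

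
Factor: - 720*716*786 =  -2^7 * 3^3*5^1 * 131^1*179^1  =  - 405198720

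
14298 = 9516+4782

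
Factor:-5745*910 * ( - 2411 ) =12604587450= 2^1*3^1 * 5^2 *7^1 * 13^1* 383^1 * 2411^1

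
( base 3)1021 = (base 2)100010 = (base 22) 1c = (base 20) 1E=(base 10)34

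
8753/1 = 8753 = 8753.00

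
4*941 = 3764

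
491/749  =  491/749 = 0.66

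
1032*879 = 907128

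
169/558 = 169/558 = 0.30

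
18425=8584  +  9841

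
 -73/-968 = 73/968 =0.08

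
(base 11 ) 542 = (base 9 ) 803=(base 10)651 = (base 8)1213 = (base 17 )245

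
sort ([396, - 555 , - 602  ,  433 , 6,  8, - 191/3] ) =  [ - 602, - 555 , - 191/3 , 6, 8 , 396, 433]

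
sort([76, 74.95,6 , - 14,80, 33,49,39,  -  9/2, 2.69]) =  [ - 14,  -  9/2,2.69,6,33,39,49, 74.95, 76,  80]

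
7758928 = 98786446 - 91027518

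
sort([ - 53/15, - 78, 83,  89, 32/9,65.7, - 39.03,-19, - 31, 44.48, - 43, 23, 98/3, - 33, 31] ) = [ -78, - 43, - 39.03, - 33, - 31, - 19, - 53/15,32/9, 23, 31, 98/3,44.48, 65.7,83, 89 ] 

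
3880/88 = 485/11= 44.09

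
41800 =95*440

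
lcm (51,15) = 255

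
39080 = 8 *4885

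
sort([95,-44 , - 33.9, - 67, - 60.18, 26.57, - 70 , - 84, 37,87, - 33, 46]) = [ - 84, - 70, - 67, - 60.18, - 44,- 33.9, - 33,  26.57,  37,  46 , 87, 95]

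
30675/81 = 10225/27 = 378.70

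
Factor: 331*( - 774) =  - 256194 = -2^1*3^2*43^1 * 331^1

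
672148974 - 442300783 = 229848191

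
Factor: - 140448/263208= - 2^2*7^1*19^1*997^(-1)  =  - 532/997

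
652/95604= 163/23901  =  0.01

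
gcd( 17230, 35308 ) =2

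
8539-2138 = 6401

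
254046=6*42341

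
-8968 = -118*76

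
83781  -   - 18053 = 101834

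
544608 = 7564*72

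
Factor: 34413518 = 2^1 * 17206759^1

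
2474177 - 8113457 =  - 5639280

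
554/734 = 277/367 = 0.75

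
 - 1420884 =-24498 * 58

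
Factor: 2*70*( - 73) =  - 2^2*5^1 *7^1*73^1 = - 10220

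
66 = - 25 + 91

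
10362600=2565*4040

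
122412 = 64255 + 58157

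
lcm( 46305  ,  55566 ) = 277830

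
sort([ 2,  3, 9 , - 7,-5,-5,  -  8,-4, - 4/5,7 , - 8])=[ - 8, - 8, - 7, - 5,  -  5, - 4, - 4/5 , 2 , 3 , 7, 9 ]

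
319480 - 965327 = - 645847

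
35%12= 11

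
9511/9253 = 1 + 258/9253= 1.03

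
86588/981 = 86588/981 =88.27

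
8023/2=8023/2 = 4011.50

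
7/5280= 7/5280 = 0.00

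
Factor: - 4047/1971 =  - 3^( - 2)*19^1*71^1*73^(  -  1) = - 1349/657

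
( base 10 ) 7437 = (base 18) 14H3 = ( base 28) 9DH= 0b1110100001101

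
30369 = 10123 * 3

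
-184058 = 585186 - 769244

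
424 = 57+367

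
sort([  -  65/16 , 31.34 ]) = [ - 65/16, 31.34]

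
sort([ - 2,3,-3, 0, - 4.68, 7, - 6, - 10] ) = [ - 10, - 6, - 4.68, -3,-2,0,3, 7 ] 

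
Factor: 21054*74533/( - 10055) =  - 1569217782/10055=- 2^1*3^1*5^ ( - 1 )*11^2*29^1*73^1*1021^1*2011^( -1 ) 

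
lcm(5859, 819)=76167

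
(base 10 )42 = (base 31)1B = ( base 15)2C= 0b101010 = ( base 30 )1C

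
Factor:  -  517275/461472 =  - 2^( - 5 )*3^1*5^2*11^1*23^( - 1 ) = - 825/736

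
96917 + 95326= 192243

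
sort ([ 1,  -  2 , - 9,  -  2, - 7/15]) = [-9,-2, - 2, - 7/15, 1 ]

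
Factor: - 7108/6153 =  - 2^2*3^(-1 )* 7^( - 1)*293^ ( - 1) * 1777^1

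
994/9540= 497/4770  =  0.10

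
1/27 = 1/27 = 0.04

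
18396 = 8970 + 9426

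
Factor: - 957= - 3^1 * 11^1 * 29^1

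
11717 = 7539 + 4178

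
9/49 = 9/49 = 0.18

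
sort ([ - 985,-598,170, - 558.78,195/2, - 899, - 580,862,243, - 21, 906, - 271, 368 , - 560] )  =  [ - 985, - 899, - 598, - 580,-560, - 558.78 , - 271, - 21,195/2,170,243,368 , 862 , 906 ]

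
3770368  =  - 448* (-8416)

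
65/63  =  65/63=1.03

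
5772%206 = 4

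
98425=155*635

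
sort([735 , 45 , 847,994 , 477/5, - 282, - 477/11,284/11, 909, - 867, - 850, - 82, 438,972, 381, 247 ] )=[ - 867, - 850, - 282 , - 82,- 477/11,284/11, 45, 477/5,247 , 381,438, 735,847,  909, 972, 994 ]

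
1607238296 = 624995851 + 982242445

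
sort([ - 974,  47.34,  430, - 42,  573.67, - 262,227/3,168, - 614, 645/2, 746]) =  [  -  974,-614, - 262, - 42, 47.34, 227/3,  168,645/2 , 430, 573.67,746]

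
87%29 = 0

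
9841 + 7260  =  17101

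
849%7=2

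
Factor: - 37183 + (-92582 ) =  - 129765 = - 3^1*5^1*41^1*211^1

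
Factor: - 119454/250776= - 2^(-2)*3^( - 5 ) * 463^1 = - 463/972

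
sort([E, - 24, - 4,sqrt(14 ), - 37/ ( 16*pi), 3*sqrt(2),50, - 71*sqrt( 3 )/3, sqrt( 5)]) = [ - 71*sqrt(3 ) /3, - 24 , - 4, - 37/ (16*pi), sqrt(5 ), E,sqrt(14 ),3 * sqrt (2) , 50 ] 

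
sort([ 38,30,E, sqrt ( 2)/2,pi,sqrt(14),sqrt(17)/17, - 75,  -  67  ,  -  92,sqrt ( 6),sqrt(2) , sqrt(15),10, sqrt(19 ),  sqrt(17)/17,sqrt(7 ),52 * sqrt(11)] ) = [ - 92,  -  75,  -  67, sqrt( 17 ) /17, sqrt(17 ) /17,sqrt(  2)/2,sqrt(2) , sqrt(6),sqrt( 7),  E, pi,sqrt( 14),  sqrt(15),sqrt( 19),10,30,38,52*sqrt( 11) ]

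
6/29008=3/14504 = 0.00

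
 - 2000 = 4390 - 6390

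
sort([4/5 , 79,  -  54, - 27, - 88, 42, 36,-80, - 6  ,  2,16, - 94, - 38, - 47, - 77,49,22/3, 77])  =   [-94 , - 88, - 80, - 77, - 54, - 47 , - 38, - 27, - 6,4/5,2,22/3, 16,36 , 42, 49, 77,79 ] 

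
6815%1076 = 359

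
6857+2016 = 8873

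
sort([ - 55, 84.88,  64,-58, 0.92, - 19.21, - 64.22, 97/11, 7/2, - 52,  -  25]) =[ - 64.22, - 58, - 55, - 52, - 25, - 19.21,0.92,  7/2, 97/11,64, 84.88]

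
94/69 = 94/69 =1.36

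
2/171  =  2/171 = 0.01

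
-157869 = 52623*(  -  3)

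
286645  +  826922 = 1113567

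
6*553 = 3318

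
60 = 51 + 9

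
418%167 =84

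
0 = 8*0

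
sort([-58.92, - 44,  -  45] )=[ - 58.92, - 45,  -  44 ] 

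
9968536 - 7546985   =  2421551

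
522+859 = 1381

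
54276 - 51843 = 2433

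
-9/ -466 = 9/466=   0.02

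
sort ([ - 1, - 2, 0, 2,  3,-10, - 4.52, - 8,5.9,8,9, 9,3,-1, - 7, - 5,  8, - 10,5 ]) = [ - 10,  -  10, - 8,-7, - 5 , - 4.52,  -  2, - 1, - 1,  0, 2, 3,3, 5,  5.9,8 , 8,9, 9]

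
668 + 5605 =6273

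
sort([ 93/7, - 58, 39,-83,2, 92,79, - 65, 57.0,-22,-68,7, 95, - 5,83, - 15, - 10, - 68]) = [ - 83, - 68, - 68, - 65, -58, - 22, - 15, - 10, - 5 , 2 , 7, 93/7,39, 57.0, 79, 83, 92, 95 ]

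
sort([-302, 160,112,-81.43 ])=[ - 302, - 81.43, 112,160]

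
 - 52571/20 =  - 2629 + 9/20 = - 2628.55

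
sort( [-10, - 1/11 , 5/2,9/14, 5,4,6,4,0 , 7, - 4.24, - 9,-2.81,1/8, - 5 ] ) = [-10, - 9, - 5 ,-4.24,-2.81 , - 1/11, 0, 1/8,9/14,5/2,  4,4, 5,  6,7 ] 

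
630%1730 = 630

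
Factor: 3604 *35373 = 2^2* 3^1*13^1 * 17^1*  53^1*907^1 = 127484292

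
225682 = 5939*38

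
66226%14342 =8858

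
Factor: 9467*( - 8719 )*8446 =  - 697156260758 = -2^1*41^1 * 103^1*8719^1*9467^1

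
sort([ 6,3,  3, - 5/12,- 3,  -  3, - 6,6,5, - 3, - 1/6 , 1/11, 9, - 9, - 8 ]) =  [ - 9, - 8, - 6,  -  3, - 3,-3 , - 5/12, - 1/6,  1/11, 3, 3 , 5, 6,  6,9] 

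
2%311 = 2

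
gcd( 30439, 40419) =499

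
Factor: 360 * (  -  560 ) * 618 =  - 124588800 = - 2^8*3^3 * 5^2 * 7^1 *103^1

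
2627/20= 2627/20  =  131.35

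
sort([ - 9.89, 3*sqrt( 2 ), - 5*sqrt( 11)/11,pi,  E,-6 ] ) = [ - 9.89, - 6, - 5 * sqrt( 11)/11,E, pi, 3*sqrt(2)]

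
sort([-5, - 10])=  [ - 10, - 5 ] 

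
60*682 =40920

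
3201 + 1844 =5045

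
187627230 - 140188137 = 47439093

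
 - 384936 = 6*(-64156 ) 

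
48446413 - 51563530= - 3117117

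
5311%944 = 591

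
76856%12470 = 2036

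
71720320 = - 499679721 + 571400041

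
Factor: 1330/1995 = 2^1*3^(  -  1) = 2/3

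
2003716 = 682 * 2938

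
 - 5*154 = - 770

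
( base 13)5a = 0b1001011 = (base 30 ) 2f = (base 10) 75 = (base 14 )55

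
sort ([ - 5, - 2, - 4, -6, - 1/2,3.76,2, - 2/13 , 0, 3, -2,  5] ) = [ - 6, - 5, - 4, - 2, - 2, - 1/2 , - 2/13, 0, 2,3, 3.76, 5] 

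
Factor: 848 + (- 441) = 407 = 11^1*37^1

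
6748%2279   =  2190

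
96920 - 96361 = 559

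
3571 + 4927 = 8498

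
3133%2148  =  985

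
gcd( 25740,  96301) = 1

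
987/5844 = 329/1948 =0.17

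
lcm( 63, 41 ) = 2583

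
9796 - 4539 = 5257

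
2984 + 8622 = 11606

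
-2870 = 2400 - 5270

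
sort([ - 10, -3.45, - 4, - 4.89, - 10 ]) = [-10 , - 10, - 4.89, - 4, - 3.45 ]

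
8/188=2/47 = 0.04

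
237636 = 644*369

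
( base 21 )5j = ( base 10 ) 124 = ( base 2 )1111100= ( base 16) 7c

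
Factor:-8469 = - 3^2*941^1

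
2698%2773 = 2698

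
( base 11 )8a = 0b1100010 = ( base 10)98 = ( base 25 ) 3N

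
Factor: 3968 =2^7*31^1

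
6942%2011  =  909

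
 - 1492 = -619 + -873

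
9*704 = 6336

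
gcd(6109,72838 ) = 1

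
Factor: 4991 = 7^1*23^1*31^1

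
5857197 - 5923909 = - 66712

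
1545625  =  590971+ 954654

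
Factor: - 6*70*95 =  - 2^2*3^1*5^2*7^1*19^1 = - 39900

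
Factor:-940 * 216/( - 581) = 203040/581=2^5 * 3^3*5^1 * 7^( - 1) * 47^1*83^( - 1)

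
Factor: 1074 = 2^1*3^1 * 179^1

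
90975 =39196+51779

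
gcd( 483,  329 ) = 7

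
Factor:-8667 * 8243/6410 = -2^(-1 ) * 3^4*5^( - 1 )*107^1*641^( - 1) * 8243^1  =  -71442081/6410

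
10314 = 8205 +2109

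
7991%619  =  563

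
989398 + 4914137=5903535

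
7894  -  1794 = 6100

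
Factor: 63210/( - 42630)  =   - 43/29=- 29^(-1)*43^1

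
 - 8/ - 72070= 4/36035= 0.00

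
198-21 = 177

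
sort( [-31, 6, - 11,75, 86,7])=[- 31 , - 11, 6, 7,75, 86]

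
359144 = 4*89786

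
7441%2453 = 82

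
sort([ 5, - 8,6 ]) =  [ - 8,  5, 6 ]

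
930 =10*93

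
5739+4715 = 10454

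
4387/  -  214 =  - 41/2 = - 20.50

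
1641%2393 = 1641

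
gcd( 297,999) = 27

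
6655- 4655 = 2000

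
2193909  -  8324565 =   -  6130656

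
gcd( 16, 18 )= 2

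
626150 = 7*89450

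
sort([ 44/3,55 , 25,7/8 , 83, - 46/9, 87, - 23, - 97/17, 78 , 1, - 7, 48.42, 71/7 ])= [ - 23, - 7, - 97/17, - 46/9,7/8, 1,  71/7, 44/3, 25,48.42, 55,  78, 83,87]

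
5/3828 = 5/3828 = 0.00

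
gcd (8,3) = 1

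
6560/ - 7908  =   - 1+337/1977 = - 0.83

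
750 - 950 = -200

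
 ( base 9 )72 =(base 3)2102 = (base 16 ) 41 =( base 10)65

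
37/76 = 37/76= 0.49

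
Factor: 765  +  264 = 3^1*7^3 = 1029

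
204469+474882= 679351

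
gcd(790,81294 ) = 2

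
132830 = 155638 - 22808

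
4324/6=2162/3 = 720.67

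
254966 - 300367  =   - 45401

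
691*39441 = 27253731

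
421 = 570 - 149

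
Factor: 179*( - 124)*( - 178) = 3950888 = 2^3*31^1*89^1*179^1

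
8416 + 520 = 8936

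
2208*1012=2234496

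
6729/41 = 164+ 5/41 = 164.12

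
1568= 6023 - 4455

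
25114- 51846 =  -26732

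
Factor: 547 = 547^1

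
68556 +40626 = 109182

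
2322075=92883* 25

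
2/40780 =1/20390 = 0.00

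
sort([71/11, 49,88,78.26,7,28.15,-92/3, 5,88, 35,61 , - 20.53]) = [ -92/3,  -  20.53,5,  71/11, 7,28.15,  35, 49 , 61,78.26, 88,88 ] 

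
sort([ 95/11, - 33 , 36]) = [ - 33, 95/11, 36]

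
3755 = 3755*1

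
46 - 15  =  31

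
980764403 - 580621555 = 400142848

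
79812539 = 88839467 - 9026928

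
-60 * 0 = 0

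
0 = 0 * ( - 8179 )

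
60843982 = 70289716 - 9445734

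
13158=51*258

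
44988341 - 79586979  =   - 34598638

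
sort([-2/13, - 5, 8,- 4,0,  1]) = [-5,- 4,-2/13,0,1,8 ]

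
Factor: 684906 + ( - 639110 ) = 2^2*107^2 = 45796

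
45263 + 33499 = 78762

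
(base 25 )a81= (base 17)1558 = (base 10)6451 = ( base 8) 14463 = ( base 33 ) 5UG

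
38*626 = 23788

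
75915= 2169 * 35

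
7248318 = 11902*609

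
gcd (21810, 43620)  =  21810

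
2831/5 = 566 + 1/5 = 566.20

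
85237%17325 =15937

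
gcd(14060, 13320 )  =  740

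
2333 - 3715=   -  1382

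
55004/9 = 55004/9 =6111.56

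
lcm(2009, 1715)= 70315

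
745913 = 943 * 791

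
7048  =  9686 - 2638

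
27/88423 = 27/88423=0.00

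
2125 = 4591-2466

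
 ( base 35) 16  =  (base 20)21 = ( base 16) 29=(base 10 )41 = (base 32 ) 19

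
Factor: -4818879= - 3^3*13^1*13729^1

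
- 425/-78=425/78  =  5.45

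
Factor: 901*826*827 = 615474902 = 2^1*7^1*17^1*53^1*59^1*827^1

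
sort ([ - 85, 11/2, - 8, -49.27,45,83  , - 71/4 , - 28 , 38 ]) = [ - 85, - 49.27,-28, - 71/4, - 8,11/2, 38,45, 83 ]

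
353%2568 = 353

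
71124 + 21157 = 92281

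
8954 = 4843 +4111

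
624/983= 624/983 = 0.63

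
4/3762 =2/1881 = 0.00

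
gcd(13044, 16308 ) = 12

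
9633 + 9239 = 18872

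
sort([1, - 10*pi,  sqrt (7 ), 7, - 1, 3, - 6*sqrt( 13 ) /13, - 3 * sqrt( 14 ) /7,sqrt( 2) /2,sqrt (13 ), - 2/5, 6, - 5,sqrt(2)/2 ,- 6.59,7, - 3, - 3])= [ - 10*pi, -6.59, - 5, - 3, - 3, - 6 * sqrt ( 13) /13,-3*sqrt( 14)/7, - 1,- 2/5,sqrt(2)/2, sqrt (2)/2, 1,sqrt(7 ),  3, sqrt(13 ) , 6 , 7, 7 ] 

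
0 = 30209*0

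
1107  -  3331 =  - 2224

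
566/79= 566/79 = 7.16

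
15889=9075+6814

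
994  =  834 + 160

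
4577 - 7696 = - 3119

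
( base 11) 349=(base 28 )eo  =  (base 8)640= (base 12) 2a8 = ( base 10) 416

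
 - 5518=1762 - 7280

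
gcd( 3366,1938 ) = 102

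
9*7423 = 66807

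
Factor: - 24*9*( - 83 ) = 2^3*3^3* 83^1= 17928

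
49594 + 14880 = 64474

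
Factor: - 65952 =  - 2^5*3^2*229^1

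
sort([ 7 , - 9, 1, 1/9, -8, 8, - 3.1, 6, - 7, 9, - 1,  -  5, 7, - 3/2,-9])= [ - 9,- 9,- 8, - 7, - 5,-3.1,  -  3/2,-1 , 1/9, 1, 6, 7, 7, 8, 9 ] 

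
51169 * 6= 307014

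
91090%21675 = 4390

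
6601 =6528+73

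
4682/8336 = 2341/4168= 0.56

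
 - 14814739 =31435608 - 46250347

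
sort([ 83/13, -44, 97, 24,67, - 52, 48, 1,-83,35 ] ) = [- 83, - 52,- 44, 1, 83/13, 24, 35, 48,  67, 97]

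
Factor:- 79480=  - 2^3*5^1*1987^1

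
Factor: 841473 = 3^2*93497^1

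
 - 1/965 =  - 1 + 964/965 = - 0.00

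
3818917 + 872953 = 4691870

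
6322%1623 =1453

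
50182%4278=3124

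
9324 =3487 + 5837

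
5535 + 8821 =14356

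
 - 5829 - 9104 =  - 14933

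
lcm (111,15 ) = 555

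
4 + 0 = 4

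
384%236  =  148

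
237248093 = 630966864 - 393718771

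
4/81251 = 4/81251 = 0.00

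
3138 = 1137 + 2001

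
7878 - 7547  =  331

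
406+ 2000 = 2406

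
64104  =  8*8013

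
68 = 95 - 27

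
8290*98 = 812420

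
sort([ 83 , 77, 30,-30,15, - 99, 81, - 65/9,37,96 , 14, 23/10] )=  [ - 99, - 30, - 65/9,  23/10, 14, 15, 30,37 , 77,81, 83,96] 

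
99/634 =99/634 = 0.16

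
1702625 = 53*32125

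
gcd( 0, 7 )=7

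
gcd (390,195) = 195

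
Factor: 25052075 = 5^2*1002083^1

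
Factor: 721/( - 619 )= - 7^1 *103^1*619^ ( - 1) 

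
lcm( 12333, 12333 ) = 12333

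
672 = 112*6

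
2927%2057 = 870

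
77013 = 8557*9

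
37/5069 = 1/137 = 0.01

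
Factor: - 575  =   - 5^2*23^1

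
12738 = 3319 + 9419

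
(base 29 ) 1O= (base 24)25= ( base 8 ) 65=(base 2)110101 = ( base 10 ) 53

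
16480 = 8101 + 8379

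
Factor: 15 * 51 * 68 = 52020 =2^2*3^2*5^1 * 17^2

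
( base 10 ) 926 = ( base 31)TR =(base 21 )222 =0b1110011110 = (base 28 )152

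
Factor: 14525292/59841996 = 1210441/4986833 = 761^(-1 )*6553^(-1)*1210441^1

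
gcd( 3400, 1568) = 8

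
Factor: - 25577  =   - 25577^1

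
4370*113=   493810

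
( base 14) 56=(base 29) 2i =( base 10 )76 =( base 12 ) 64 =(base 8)114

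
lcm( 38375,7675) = 38375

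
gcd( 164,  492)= 164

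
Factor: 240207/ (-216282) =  - 251/226  =  -2^( - 1) * 113^( - 1)*251^1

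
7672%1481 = 267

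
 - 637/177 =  - 4 + 71/177 =-3.60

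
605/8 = 605/8   =  75.62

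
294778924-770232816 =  - 475453892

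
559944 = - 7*( - 79992 )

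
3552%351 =42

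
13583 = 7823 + 5760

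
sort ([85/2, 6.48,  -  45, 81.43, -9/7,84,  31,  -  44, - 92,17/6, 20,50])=[ - 92, -45,-44 , - 9/7, 17/6,6.48,20,31,85/2, 50, 81.43, 84] 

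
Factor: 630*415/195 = 2^1*3^1*5^1*7^1 * 13^ ( - 1 )*83^1 = 17430/13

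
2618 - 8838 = -6220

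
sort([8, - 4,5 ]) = [ - 4,  5, 8]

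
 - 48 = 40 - 88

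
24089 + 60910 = 84999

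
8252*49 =404348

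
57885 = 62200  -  4315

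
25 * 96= 2400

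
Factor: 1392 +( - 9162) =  - 2^1*3^1*5^1*7^1*37^1= - 7770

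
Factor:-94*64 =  - 6016= - 2^7 * 47^1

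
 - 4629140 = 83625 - 4712765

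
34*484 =16456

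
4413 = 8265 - 3852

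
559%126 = 55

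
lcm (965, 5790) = 5790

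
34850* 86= 2997100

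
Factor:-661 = - 661^1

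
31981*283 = 9050623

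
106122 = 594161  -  488039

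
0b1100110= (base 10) 102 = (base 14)74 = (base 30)3C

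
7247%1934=1445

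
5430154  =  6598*823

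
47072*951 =44765472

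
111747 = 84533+27214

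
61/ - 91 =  - 61/91 = - 0.67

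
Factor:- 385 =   -  5^1 * 7^1*11^1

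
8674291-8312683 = 361608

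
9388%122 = 116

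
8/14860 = 2/3715 = 0.00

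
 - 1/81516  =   - 1 + 81515/81516  =  -  0.00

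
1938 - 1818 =120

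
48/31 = 48/31=1.55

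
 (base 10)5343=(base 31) 5hb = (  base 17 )1185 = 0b1010011011111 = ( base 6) 40423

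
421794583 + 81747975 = 503542558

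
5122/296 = 2561/148 = 17.30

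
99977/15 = 6665 + 2/15 = 6665.13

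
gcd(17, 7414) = 1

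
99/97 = 1 + 2/97 = 1.02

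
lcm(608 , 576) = 10944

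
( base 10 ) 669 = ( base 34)jn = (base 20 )1d9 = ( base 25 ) 11j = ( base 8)1235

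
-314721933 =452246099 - 766968032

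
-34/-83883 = 34/83883= 0.00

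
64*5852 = 374528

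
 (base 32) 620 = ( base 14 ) 2396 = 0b1100001000000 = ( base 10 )6208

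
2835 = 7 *405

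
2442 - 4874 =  - 2432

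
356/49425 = 356/49425 = 0.01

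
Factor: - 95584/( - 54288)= 2^1*3^( - 2)*13^( - 1) * 103^1 = 206/117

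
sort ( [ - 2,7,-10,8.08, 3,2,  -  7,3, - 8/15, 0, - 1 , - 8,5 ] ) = [ - 10,-8, - 7, - 2,- 1, - 8/15,0  ,  2 , 3,3, 5, 7,8.08]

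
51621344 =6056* 8524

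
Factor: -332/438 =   -  166/219 =-2^1 * 3^( - 1 )*73^( - 1 )*83^1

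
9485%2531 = 1892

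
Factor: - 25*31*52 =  - 2^2*5^2 * 13^1*31^1  =  - 40300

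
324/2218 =162/1109 =0.15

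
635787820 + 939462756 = 1575250576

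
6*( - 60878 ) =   -  365268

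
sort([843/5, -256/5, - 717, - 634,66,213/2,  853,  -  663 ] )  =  [ - 717, - 663 , - 634, - 256/5,66,213/2 , 843/5,853 ] 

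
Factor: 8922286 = 2^1 * 19^1 * 71^1 * 3307^1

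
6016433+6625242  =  12641675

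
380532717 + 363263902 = 743796619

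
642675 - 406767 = 235908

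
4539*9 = 40851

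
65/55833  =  65/55833 = 0.00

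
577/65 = 577/65 = 8.88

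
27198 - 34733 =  - 7535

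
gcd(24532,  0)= 24532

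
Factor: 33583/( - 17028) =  - 71/36 = - 2^( - 2)*3^(-2 )*71^1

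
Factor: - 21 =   -  3^1*7^1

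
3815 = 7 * 545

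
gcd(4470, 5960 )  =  1490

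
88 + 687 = 775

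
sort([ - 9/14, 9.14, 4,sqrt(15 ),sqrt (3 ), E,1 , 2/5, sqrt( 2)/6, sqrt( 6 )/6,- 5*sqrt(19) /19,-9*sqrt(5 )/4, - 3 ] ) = [ - 9* sqrt(5) /4, - 3, - 5*sqrt(19)/19,  -  9/14, sqrt(2)/6 , 2/5,sqrt( 6) /6, 1,sqrt(3 ), E,sqrt ( 15 ), 4,9.14 ]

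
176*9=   1584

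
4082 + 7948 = 12030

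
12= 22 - 10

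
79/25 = 3 + 4/25=3.16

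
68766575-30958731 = 37807844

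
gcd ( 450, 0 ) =450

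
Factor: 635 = 5^1*127^1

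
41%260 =41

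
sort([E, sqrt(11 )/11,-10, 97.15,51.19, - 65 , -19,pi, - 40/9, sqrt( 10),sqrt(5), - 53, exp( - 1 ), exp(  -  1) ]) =[ - 65, - 53,- 19,-10, - 40/9 , sqrt( 11 )/11 , exp (- 1 ), exp( - 1 ), sqrt( 5 ), E, pi, sqrt( 10 ), 51.19, 97.15 ]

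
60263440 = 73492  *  820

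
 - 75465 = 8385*( - 9 ) 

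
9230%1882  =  1702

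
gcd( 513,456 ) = 57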